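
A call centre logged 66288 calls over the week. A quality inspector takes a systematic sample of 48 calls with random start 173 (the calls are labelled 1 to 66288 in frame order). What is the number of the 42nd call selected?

56794

k = 66288/48 = 1381
42nd selection = r + (42−1)·k = 173 + 41×1381 = 173 + 56621 = 56794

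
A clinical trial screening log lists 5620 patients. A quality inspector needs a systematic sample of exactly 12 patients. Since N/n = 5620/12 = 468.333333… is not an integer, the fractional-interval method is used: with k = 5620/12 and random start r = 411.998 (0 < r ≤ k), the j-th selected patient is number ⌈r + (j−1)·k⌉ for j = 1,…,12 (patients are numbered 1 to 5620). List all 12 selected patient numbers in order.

j=1: r + 0k = 411.998 → ⌈·⌉ = 412
j=2: r + 1k = 880.331333… → ⌈·⌉ = 881
j=3: r + 2k = 1348.664666… → ⌈·⌉ = 1349
j=4: r + 3k = 1816.998 → ⌈·⌉ = 1817
j=5: r + 4k = 2285.331333… → ⌈·⌉ = 2286
j=6: r + 5k = 2753.664666… → ⌈·⌉ = 2754
j=7: r + 6k = 3221.998 → ⌈·⌉ = 3222
j=8: r + 7k = 3690.331333… → ⌈·⌉ = 3691
j=9: r + 8k = 4158.664666… → ⌈·⌉ = 4159
j=10: r + 9k = 4626.998 → ⌈·⌉ = 4627
j=11: r + 10k = 5095.331333… → ⌈·⌉ = 5096
j=12: r + 11k = 5563.664666… → ⌈·⌉ = 5564

412, 881, 1349, 1817, 2286, 2754, 3222, 3691, 4159, 4627, 5096, 5564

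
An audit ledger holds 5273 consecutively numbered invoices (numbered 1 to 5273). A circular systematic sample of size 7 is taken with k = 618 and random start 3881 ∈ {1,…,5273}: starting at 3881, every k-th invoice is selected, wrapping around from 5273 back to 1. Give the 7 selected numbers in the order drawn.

Selection 1: 3881
Selection 2: 3881 + 618 = 4499
Selection 3: 4499 + 618 = 5117
Selection 4: 5117 + 618 = 5735 → 5735 − 5273 = 462
Selection 5: 462 + 618 = 1080
Selection 6: 1080 + 618 = 1698
Selection 7: 1698 + 618 = 2316

3881, 4499, 5117, 462, 1080, 1698, 2316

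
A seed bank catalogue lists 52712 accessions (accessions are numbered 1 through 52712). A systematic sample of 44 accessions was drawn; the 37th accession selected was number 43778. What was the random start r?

650

k = 52712/44 = 1198
r = 43778 − (37−1)×1198 = 43778 − 43128 = 650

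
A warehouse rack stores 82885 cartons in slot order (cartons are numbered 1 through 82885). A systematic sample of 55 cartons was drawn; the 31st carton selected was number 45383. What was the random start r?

k = 82885/55 = 1507
r = 45383 − (31−1)×1507 = 45383 − 45210 = 173

173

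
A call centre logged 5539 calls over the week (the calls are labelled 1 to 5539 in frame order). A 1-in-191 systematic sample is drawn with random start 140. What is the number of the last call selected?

k = 191
29th selection = r + (29−1)·k = 140 + 28×191 = 140 + 5348 = 5488

5488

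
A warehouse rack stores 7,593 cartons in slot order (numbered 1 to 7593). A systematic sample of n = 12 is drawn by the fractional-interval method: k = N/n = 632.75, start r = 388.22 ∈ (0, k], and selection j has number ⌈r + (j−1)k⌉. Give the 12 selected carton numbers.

j=1: r + 0k = 388.22 → ⌈·⌉ = 389
j=2: r + 1k = 1020.97 → ⌈·⌉ = 1021
j=3: r + 2k = 1653.72 → ⌈·⌉ = 1654
j=4: r + 3k = 2286.47 → ⌈·⌉ = 2287
j=5: r + 4k = 2919.22 → ⌈·⌉ = 2920
j=6: r + 5k = 3551.97 → ⌈·⌉ = 3552
j=7: r + 6k = 4184.72 → ⌈·⌉ = 4185
j=8: r + 7k = 4817.47 → ⌈·⌉ = 4818
j=9: r + 8k = 5450.22 → ⌈·⌉ = 5451
j=10: r + 9k = 6082.97 → ⌈·⌉ = 6083
j=11: r + 10k = 6715.72 → ⌈·⌉ = 6716
j=12: r + 11k = 7348.47 → ⌈·⌉ = 7349

389, 1021, 1654, 2287, 2920, 3552, 4185, 4818, 5451, 6083, 6716, 7349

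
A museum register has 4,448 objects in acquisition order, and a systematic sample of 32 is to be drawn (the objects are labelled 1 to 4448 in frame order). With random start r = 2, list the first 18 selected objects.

k = N/n = 4448/32 = 139
object 1: 2
object 2: 2 + 139 = 141
object 3: 141 + 139 = 280
object 4: 280 + 139 = 419
object 5: 419 + 139 = 558
object 6: 558 + 139 = 697
object 7: 697 + 139 = 836
object 8: 836 + 139 = 975
object 9: 975 + 139 = 1114
object 10: 1114 + 139 = 1253
object 11: 1253 + 139 = 1392
object 12: 1392 + 139 = 1531
object 13: 1531 + 139 = 1670
object 14: 1670 + 139 = 1809
object 15: 1809 + 139 = 1948
object 16: 1948 + 139 = 2087
object 17: 2087 + 139 = 2226
object 18: 2226 + 139 = 2365

2, 141, 280, 419, 558, 697, 836, 975, 1114, 1253, 1392, 1531, 1670, 1809, 1948, 2087, 2226, 2365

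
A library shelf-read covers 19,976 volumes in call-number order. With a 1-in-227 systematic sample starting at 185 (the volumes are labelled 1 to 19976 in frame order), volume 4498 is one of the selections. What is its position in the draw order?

k = 227
position = (4498 − 185)/227 + 1 = 4313/227 + 1 = 19 + 1 = 20

20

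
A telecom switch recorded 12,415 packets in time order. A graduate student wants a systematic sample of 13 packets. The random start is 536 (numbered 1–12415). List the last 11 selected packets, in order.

2446, 3401, 4356, 5311, 6266, 7221, 8176, 9131, 10086, 11041, 11996

k = N/n = 12415/13 = 955
3rd selection = 536 + 2×955 = 2446
4th: 2446 + 955 = 3401
5th: 3401 + 955 = 4356
6th: 4356 + 955 = 5311
7th: 5311 + 955 = 6266
8th: 6266 + 955 = 7221
9th: 7221 + 955 = 8176
10th: 8176 + 955 = 9131
11th: 9131 + 955 = 10086
12th: 10086 + 955 = 11041
13th: 11041 + 955 = 11996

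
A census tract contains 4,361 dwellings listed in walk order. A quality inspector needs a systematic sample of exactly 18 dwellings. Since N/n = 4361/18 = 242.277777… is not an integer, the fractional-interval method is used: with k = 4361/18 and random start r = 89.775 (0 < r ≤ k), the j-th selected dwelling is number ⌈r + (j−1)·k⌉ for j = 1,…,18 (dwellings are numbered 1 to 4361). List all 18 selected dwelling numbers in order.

90, 333, 575, 817, 1059, 1302, 1544, 1786, 2028, 2271, 2513, 2755, 2998, 3240, 3482, 3724, 3967, 4209

j=1: r + 0k = 89.775 → ⌈·⌉ = 90
j=2: r + 1k = 332.052777… → ⌈·⌉ = 333
j=3: r + 2k = 574.330555… → ⌈·⌉ = 575
j=4: r + 3k = 816.608333… → ⌈·⌉ = 817
j=5: r + 4k = 1058.886111… → ⌈·⌉ = 1059
j=6: r + 5k = 1301.163888… → ⌈·⌉ = 1302
j=7: r + 6k = 1543.441666… → ⌈·⌉ = 1544
j=8: r + 7k = 1785.719444… → ⌈·⌉ = 1786
j=9: r + 8k = 2027.997222… → ⌈·⌉ = 2028
j=10: r + 9k = 2270.275 → ⌈·⌉ = 2271
j=11: r + 10k = 2512.552777… → ⌈·⌉ = 2513
j=12: r + 11k = 2754.830555… → ⌈·⌉ = 2755
j=13: r + 12k = 2997.108333… → ⌈·⌉ = 2998
j=14: r + 13k = 3239.386111… → ⌈·⌉ = 3240
j=15: r + 14k = 3481.663888… → ⌈·⌉ = 3482
j=16: r + 15k = 3723.941666… → ⌈·⌉ = 3724
j=17: r + 16k = 3966.219444… → ⌈·⌉ = 3967
j=18: r + 17k = 4208.497222… → ⌈·⌉ = 4209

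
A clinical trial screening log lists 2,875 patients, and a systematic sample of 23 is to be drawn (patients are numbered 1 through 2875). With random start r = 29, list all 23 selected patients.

k = N/n = 2875/23 = 125
patient 1: 29
patient 2: 29 + 125 = 154
patient 3: 154 + 125 = 279
patient 4: 279 + 125 = 404
patient 5: 404 + 125 = 529
patient 6: 529 + 125 = 654
patient 7: 654 + 125 = 779
patient 8: 779 + 125 = 904
patient 9: 904 + 125 = 1029
patient 10: 1029 + 125 = 1154
patient 11: 1154 + 125 = 1279
patient 12: 1279 + 125 = 1404
patient 13: 1404 + 125 = 1529
patient 14: 1529 + 125 = 1654
patient 15: 1654 + 125 = 1779
patient 16: 1779 + 125 = 1904
patient 17: 1904 + 125 = 2029
patient 18: 2029 + 125 = 2154
patient 19: 2154 + 125 = 2279
patient 20: 2279 + 125 = 2404
patient 21: 2404 + 125 = 2529
patient 22: 2529 + 125 = 2654
patient 23: 2654 + 125 = 2779

29, 154, 279, 404, 529, 654, 779, 904, 1029, 1154, 1279, 1404, 1529, 1654, 1779, 1904, 2029, 2154, 2279, 2404, 2529, 2654, 2779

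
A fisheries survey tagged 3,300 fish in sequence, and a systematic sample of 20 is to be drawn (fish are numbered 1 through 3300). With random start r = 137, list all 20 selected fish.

137, 302, 467, 632, 797, 962, 1127, 1292, 1457, 1622, 1787, 1952, 2117, 2282, 2447, 2612, 2777, 2942, 3107, 3272

k = N/n = 3300/20 = 165
fish 1: 137
fish 2: 137 + 165 = 302
fish 3: 302 + 165 = 467
fish 4: 467 + 165 = 632
fish 5: 632 + 165 = 797
fish 6: 797 + 165 = 962
fish 7: 962 + 165 = 1127
fish 8: 1127 + 165 = 1292
fish 9: 1292 + 165 = 1457
fish 10: 1457 + 165 = 1622
fish 11: 1622 + 165 = 1787
fish 12: 1787 + 165 = 1952
fish 13: 1952 + 165 = 2117
fish 14: 2117 + 165 = 2282
fish 15: 2282 + 165 = 2447
fish 16: 2447 + 165 = 2612
fish 17: 2612 + 165 = 2777
fish 18: 2777 + 165 = 2942
fish 19: 2942 + 165 = 3107
fish 20: 3107 + 165 = 3272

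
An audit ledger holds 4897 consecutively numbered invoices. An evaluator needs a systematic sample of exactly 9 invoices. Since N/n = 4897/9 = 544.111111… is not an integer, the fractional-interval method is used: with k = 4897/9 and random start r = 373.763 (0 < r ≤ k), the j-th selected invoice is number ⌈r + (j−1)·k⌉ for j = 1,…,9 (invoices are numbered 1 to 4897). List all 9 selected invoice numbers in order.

j=1: r + 0k = 373.763 → ⌈·⌉ = 374
j=2: r + 1k = 917.874111… → ⌈·⌉ = 918
j=3: r + 2k = 1461.985222… → ⌈·⌉ = 1462
j=4: r + 3k = 2006.096333… → ⌈·⌉ = 2007
j=5: r + 4k = 2550.207444… → ⌈·⌉ = 2551
j=6: r + 5k = 3094.318555… → ⌈·⌉ = 3095
j=7: r + 6k = 3638.429666… → ⌈·⌉ = 3639
j=8: r + 7k = 4182.540777… → ⌈·⌉ = 4183
j=9: r + 8k = 4726.651888… → ⌈·⌉ = 4727

374, 918, 1462, 2007, 2551, 3095, 3639, 4183, 4727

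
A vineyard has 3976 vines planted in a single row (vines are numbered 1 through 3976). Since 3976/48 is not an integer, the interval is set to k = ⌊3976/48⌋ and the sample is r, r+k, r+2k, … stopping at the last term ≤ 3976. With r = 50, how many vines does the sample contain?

k = ⌊3976/48⌋ = 82
Achieved size = ⌊(3976 − 50)/82⌋ + 1 = ⌊3926/82⌋ + 1 = 47 + 1 = 48
(last selection: 50 + 47×82 = 3904 ≤ 3976; next would be 3986 > 3976)

48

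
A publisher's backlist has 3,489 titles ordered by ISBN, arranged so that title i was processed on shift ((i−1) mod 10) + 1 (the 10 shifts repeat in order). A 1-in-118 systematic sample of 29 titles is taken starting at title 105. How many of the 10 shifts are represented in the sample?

5

Consecutive selections differ by k = 118, so their shift numbers differ by 118 mod 10 = 8.
gcd(118, 10) = 2, so the sample visits 10/2 = 5 distinct residues mod 10.
Start 105 is shift 5; the shifts hit are 1, 3, 5, 7, 9.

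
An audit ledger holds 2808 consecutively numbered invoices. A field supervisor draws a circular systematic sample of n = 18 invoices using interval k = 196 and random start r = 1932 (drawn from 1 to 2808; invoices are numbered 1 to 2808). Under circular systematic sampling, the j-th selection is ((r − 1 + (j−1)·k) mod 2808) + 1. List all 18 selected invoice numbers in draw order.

1932, 2128, 2324, 2520, 2716, 104, 300, 496, 692, 888, 1084, 1280, 1476, 1672, 1868, 2064, 2260, 2456

Selection 1: 1932
Selection 2: 1932 + 196 = 2128
Selection 3: 2128 + 196 = 2324
Selection 4: 2324 + 196 = 2520
Selection 5: 2520 + 196 = 2716
Selection 6: 2716 + 196 = 2912 → 2912 − 2808 = 104
Selection 7: 104 + 196 = 300
Selection 8: 300 + 196 = 496
Selection 9: 496 + 196 = 692
Selection 10: 692 + 196 = 888
Selection 11: 888 + 196 = 1084
Selection 12: 1084 + 196 = 1280
Selection 13: 1280 + 196 = 1476
Selection 14: 1476 + 196 = 1672
Selection 15: 1672 + 196 = 1868
Selection 16: 1868 + 196 = 2064
Selection 17: 2064 + 196 = 2260
Selection 18: 2260 + 196 = 2456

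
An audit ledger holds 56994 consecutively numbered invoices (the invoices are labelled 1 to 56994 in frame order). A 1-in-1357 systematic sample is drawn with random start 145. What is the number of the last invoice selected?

55782

k = 1357
42nd selection = r + (42−1)·k = 145 + 41×1357 = 145 + 55637 = 55782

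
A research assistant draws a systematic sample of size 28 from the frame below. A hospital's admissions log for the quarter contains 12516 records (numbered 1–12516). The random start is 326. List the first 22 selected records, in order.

k = N/n = 12516/28 = 447
record 1: 326
record 2: 326 + 447 = 773
record 3: 773 + 447 = 1220
record 4: 1220 + 447 = 1667
record 5: 1667 + 447 = 2114
record 6: 2114 + 447 = 2561
record 7: 2561 + 447 = 3008
record 8: 3008 + 447 = 3455
record 9: 3455 + 447 = 3902
record 10: 3902 + 447 = 4349
record 11: 4349 + 447 = 4796
record 12: 4796 + 447 = 5243
record 13: 5243 + 447 = 5690
record 14: 5690 + 447 = 6137
record 15: 6137 + 447 = 6584
record 16: 6584 + 447 = 7031
record 17: 7031 + 447 = 7478
record 18: 7478 + 447 = 7925
record 19: 7925 + 447 = 8372
record 20: 8372 + 447 = 8819
record 21: 8819 + 447 = 9266
record 22: 9266 + 447 = 9713

326, 773, 1220, 1667, 2114, 2561, 3008, 3455, 3902, 4349, 4796, 5243, 5690, 6137, 6584, 7031, 7478, 7925, 8372, 8819, 9266, 9713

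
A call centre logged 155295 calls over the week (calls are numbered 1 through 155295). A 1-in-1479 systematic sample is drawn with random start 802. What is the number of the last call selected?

k = 1479
105th selection = r + (105−1)·k = 802 + 104×1479 = 802 + 153816 = 154618

154618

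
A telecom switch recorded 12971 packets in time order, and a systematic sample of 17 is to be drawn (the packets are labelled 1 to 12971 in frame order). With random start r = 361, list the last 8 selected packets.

k = N/n = 12971/17 = 763
10th selection = 361 + 9×763 = 7228
11th: 7228 + 763 = 7991
12th: 7991 + 763 = 8754
13th: 8754 + 763 = 9517
14th: 9517 + 763 = 10280
15th: 10280 + 763 = 11043
16th: 11043 + 763 = 11806
17th: 11806 + 763 = 12569

7228, 7991, 8754, 9517, 10280, 11043, 11806, 12569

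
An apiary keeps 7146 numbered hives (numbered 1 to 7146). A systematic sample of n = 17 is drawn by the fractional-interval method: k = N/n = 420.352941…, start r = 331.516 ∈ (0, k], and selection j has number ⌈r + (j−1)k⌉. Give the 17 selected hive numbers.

j=1: r + 0k = 331.516 → ⌈·⌉ = 332
j=2: r + 1k = 751.868941… → ⌈·⌉ = 752
j=3: r + 2k = 1172.221882… → ⌈·⌉ = 1173
j=4: r + 3k = 1592.574823… → ⌈·⌉ = 1593
j=5: r + 4k = 2012.927764… → ⌈·⌉ = 2013
j=6: r + 5k = 2433.280705… → ⌈·⌉ = 2434
j=7: r + 6k = 2853.633647… → ⌈·⌉ = 2854
j=8: r + 7k = 3273.986588… → ⌈·⌉ = 3274
j=9: r + 8k = 3694.339529… → ⌈·⌉ = 3695
j=10: r + 9k = 4114.692470… → ⌈·⌉ = 4115
j=11: r + 10k = 4535.045411… → ⌈·⌉ = 4536
j=12: r + 11k = 4955.398352… → ⌈·⌉ = 4956
j=13: r + 12k = 5375.751294… → ⌈·⌉ = 5376
j=14: r + 13k = 5796.104235… → ⌈·⌉ = 5797
j=15: r + 14k = 6216.457176… → ⌈·⌉ = 6217
j=16: r + 15k = 6636.810117… → ⌈·⌉ = 6637
j=17: r + 16k = 7057.163058… → ⌈·⌉ = 7058

332, 752, 1173, 1593, 2013, 2434, 2854, 3274, 3695, 4115, 4536, 4956, 5376, 5797, 6217, 6637, 7058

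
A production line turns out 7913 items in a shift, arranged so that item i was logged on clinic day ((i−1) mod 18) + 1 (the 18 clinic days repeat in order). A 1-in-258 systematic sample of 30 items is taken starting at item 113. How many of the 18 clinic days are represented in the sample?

3

Consecutive selections differ by k = 258, so their clinic day numbers differ by 258 mod 18 = 6.
gcd(258, 18) = 6, so the sample visits 18/6 = 3 distinct residues mod 18.
Start 113 is clinic day 5; the clinic days hit are 5, 11, 17.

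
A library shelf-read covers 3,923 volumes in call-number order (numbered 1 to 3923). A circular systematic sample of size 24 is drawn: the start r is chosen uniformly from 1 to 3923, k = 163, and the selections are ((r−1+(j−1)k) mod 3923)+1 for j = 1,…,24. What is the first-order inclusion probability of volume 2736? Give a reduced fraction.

24/3923

For each position j, as r ranges over 1…3923 the j-th selection hits every volume exactly once, so volume 2736 is selected for exactly 24 of the 3923 starts.
Inclusion probability = 24/3923.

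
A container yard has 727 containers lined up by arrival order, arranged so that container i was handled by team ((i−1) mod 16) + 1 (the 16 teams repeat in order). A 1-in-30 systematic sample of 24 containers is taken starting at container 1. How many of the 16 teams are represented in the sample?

8

Consecutive selections differ by k = 30, so their team numbers differ by 30 mod 16 = 14.
gcd(30, 16) = 2, so the sample visits 16/2 = 8 distinct residues mod 16.
Start 1 is team 1; the teams hit are 1, 3, 5, 7, 9, 11, 13, 15.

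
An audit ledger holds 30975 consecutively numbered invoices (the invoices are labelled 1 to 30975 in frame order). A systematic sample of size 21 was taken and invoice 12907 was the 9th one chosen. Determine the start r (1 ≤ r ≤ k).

k = 30975/21 = 1475
r = 12907 − (9−1)×1475 = 12907 − 11800 = 1107

1107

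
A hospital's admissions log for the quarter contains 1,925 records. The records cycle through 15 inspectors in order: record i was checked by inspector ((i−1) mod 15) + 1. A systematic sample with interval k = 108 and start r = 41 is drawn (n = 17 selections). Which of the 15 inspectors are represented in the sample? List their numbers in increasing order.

2, 5, 8, 11, 14

Consecutive selections differ by k = 108, so their inspector numbers differ by 108 mod 15 = 3.
gcd(108, 15) = 3, so the sample visits 15/3 = 5 distinct residues mod 15.
Start 41 is inspector 11; the inspectors hit are 2, 5, 8, 11, 14.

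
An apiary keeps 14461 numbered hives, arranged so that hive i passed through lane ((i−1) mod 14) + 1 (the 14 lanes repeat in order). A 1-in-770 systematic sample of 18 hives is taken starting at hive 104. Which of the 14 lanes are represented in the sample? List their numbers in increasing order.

6

Consecutive selections differ by k = 770, so their lane numbers differ by 770 mod 14 = 0.
gcd(770, 14) = 14, so the sample visits 14/14 = 1 distinct residues mod 14.
Start 104 is lane 6; the lanes hit are 6.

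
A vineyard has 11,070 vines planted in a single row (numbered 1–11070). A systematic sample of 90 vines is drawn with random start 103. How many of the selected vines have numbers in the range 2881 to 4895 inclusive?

k = 11070/90 = 123
First selection ≥ 2881: 103 + ⌈(2881−103)/123⌉·123 = 103 + 23×123 = 2932
Last selection ≤ 4895: 103 + ⌊(4895−103)/123⌋·123 = 103 + 38×123 = 4777
Count = 38 − 23 + 1 = 16

16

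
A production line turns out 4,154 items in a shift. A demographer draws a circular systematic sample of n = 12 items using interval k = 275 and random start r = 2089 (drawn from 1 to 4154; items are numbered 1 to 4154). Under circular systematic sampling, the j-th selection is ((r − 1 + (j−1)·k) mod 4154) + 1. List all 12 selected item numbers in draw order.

Selection 1: 2089
Selection 2: 2089 + 275 = 2364
Selection 3: 2364 + 275 = 2639
Selection 4: 2639 + 275 = 2914
Selection 5: 2914 + 275 = 3189
Selection 6: 3189 + 275 = 3464
Selection 7: 3464 + 275 = 3739
Selection 8: 3739 + 275 = 4014
Selection 9: 4014 + 275 = 4289 → 4289 − 4154 = 135
Selection 10: 135 + 275 = 410
Selection 11: 410 + 275 = 685
Selection 12: 685 + 275 = 960

2089, 2364, 2639, 2914, 3189, 3464, 3739, 4014, 135, 410, 685, 960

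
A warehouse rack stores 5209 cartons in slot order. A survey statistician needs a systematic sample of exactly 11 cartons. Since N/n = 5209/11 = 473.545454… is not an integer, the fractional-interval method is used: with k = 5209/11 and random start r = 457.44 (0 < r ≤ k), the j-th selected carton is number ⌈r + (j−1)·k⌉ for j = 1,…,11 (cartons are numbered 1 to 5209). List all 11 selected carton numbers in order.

j=1: r + 0k = 457.44 → ⌈·⌉ = 458
j=2: r + 1k = 930.985454… → ⌈·⌉ = 931
j=3: r + 2k = 1404.530909… → ⌈·⌉ = 1405
j=4: r + 3k = 1878.076363… → ⌈·⌉ = 1879
j=5: r + 4k = 2351.621818… → ⌈·⌉ = 2352
j=6: r + 5k = 2825.167272… → ⌈·⌉ = 2826
j=7: r + 6k = 3298.712727… → ⌈·⌉ = 3299
j=8: r + 7k = 3772.258181… → ⌈·⌉ = 3773
j=9: r + 8k = 4245.803636… → ⌈·⌉ = 4246
j=10: r + 9k = 4719.349090… → ⌈·⌉ = 4720
j=11: r + 10k = 5192.894545… → ⌈·⌉ = 5193

458, 931, 1405, 1879, 2352, 2826, 3299, 3773, 4246, 4720, 5193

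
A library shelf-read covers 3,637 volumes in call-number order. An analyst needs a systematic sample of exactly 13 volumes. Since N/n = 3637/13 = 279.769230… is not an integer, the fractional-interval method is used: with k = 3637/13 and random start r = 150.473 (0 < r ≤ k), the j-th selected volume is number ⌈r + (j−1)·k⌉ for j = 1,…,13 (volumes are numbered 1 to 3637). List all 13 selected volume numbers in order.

151, 431, 711, 990, 1270, 1550, 1830, 2109, 2389, 2669, 2949, 3228, 3508

j=1: r + 0k = 150.473 → ⌈·⌉ = 151
j=2: r + 1k = 430.242230… → ⌈·⌉ = 431
j=3: r + 2k = 710.011461… → ⌈·⌉ = 711
j=4: r + 3k = 989.780692… → ⌈·⌉ = 990
j=5: r + 4k = 1269.549923… → ⌈·⌉ = 1270
j=6: r + 5k = 1549.319153… → ⌈·⌉ = 1550
j=7: r + 6k = 1829.088384… → ⌈·⌉ = 1830
j=8: r + 7k = 2108.857615… → ⌈·⌉ = 2109
j=9: r + 8k = 2388.626846… → ⌈·⌉ = 2389
j=10: r + 9k = 2668.396076… → ⌈·⌉ = 2669
j=11: r + 10k = 2948.165307… → ⌈·⌉ = 2949
j=12: r + 11k = 3227.934538… → ⌈·⌉ = 3228
j=13: r + 12k = 3507.703769… → ⌈·⌉ = 3508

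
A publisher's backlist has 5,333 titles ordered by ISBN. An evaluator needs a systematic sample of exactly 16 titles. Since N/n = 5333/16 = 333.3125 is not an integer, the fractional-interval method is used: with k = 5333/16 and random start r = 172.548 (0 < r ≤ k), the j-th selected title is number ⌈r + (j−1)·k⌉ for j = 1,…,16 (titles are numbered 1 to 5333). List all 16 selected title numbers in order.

173, 506, 840, 1173, 1506, 1840, 2173, 2506, 2840, 3173, 3506, 3839, 4173, 4506, 4839, 5173

j=1: r + 0k = 172.548 → ⌈·⌉ = 173
j=2: r + 1k = 505.8605 → ⌈·⌉ = 506
j=3: r + 2k = 839.173 → ⌈·⌉ = 840
j=4: r + 3k = 1172.4855 → ⌈·⌉ = 1173
j=5: r + 4k = 1505.798 → ⌈·⌉ = 1506
j=6: r + 5k = 1839.1105 → ⌈·⌉ = 1840
j=7: r + 6k = 2172.423 → ⌈·⌉ = 2173
j=8: r + 7k = 2505.7355 → ⌈·⌉ = 2506
j=9: r + 8k = 2839.048 → ⌈·⌉ = 2840
j=10: r + 9k = 3172.3605 → ⌈·⌉ = 3173
j=11: r + 10k = 3505.673 → ⌈·⌉ = 3506
j=12: r + 11k = 3838.9855 → ⌈·⌉ = 3839
j=13: r + 12k = 4172.298 → ⌈·⌉ = 4173
j=14: r + 13k = 4505.6105 → ⌈·⌉ = 4506
j=15: r + 14k = 4838.923 → ⌈·⌉ = 4839
j=16: r + 15k = 5172.2355 → ⌈·⌉ = 5173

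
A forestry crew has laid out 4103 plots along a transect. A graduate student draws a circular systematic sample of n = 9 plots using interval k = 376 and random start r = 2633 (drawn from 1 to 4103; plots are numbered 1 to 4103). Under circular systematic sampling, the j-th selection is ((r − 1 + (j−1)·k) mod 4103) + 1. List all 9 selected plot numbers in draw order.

2633, 3009, 3385, 3761, 34, 410, 786, 1162, 1538

Selection 1: 2633
Selection 2: 2633 + 376 = 3009
Selection 3: 3009 + 376 = 3385
Selection 4: 3385 + 376 = 3761
Selection 5: 3761 + 376 = 4137 → 4137 − 4103 = 34
Selection 6: 34 + 376 = 410
Selection 7: 410 + 376 = 786
Selection 8: 786 + 376 = 1162
Selection 9: 1162 + 376 = 1538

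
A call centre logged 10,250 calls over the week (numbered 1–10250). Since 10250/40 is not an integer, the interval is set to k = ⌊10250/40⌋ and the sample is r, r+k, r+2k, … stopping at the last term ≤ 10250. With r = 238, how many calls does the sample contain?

k = ⌊10250/40⌋ = 256
Achieved size = ⌊(10250 − 238)/256⌋ + 1 = ⌊10012/256⌋ + 1 = 39 + 1 = 40
(last selection: 238 + 39×256 = 10222 ≤ 10250; next would be 10478 > 10250)

40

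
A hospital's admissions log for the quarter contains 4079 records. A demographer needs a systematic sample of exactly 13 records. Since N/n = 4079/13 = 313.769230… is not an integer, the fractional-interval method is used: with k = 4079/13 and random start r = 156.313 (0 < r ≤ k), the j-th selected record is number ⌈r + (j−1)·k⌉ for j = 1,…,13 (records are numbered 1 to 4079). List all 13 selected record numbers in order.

157, 471, 784, 1098, 1412, 1726, 2039, 2353, 2667, 2981, 3295, 3608, 3922

j=1: r + 0k = 156.313 → ⌈·⌉ = 157
j=2: r + 1k = 470.082230… → ⌈·⌉ = 471
j=3: r + 2k = 783.851461… → ⌈·⌉ = 784
j=4: r + 3k = 1097.620692… → ⌈·⌉ = 1098
j=5: r + 4k = 1411.389923… → ⌈·⌉ = 1412
j=6: r + 5k = 1725.159153… → ⌈·⌉ = 1726
j=7: r + 6k = 2038.928384… → ⌈·⌉ = 2039
j=8: r + 7k = 2352.697615… → ⌈·⌉ = 2353
j=9: r + 8k = 2666.466846… → ⌈·⌉ = 2667
j=10: r + 9k = 2980.236076… → ⌈·⌉ = 2981
j=11: r + 10k = 3294.005307… → ⌈·⌉ = 3295
j=12: r + 11k = 3607.774538… → ⌈·⌉ = 3608
j=13: r + 12k = 3921.543769… → ⌈·⌉ = 3922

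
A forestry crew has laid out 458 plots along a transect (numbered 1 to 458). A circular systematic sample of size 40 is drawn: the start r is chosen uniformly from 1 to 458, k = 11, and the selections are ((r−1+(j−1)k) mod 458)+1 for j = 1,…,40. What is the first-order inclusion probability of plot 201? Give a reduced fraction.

20/229

For each position j, as r ranges over 1…458 the j-th selection hits every plot exactly once, so plot 201 is selected for exactly 40 of the 458 starts.
Inclusion probability = 40/458 = 20/229.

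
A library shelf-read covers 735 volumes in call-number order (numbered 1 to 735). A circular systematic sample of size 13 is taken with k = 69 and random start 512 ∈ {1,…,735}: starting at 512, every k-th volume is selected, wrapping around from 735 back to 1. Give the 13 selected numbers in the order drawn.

Selection 1: 512
Selection 2: 512 + 69 = 581
Selection 3: 581 + 69 = 650
Selection 4: 650 + 69 = 719
Selection 5: 719 + 69 = 788 → 788 − 735 = 53
Selection 6: 53 + 69 = 122
Selection 7: 122 + 69 = 191
Selection 8: 191 + 69 = 260
Selection 9: 260 + 69 = 329
Selection 10: 329 + 69 = 398
Selection 11: 398 + 69 = 467
Selection 12: 467 + 69 = 536
Selection 13: 536 + 69 = 605

512, 581, 650, 719, 53, 122, 191, 260, 329, 398, 467, 536, 605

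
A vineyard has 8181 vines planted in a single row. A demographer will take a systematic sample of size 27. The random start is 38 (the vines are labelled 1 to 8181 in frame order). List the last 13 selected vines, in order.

4280, 4583, 4886, 5189, 5492, 5795, 6098, 6401, 6704, 7007, 7310, 7613, 7916

k = N/n = 8181/27 = 303
15th selection = 38 + 14×303 = 4280
16th: 4280 + 303 = 4583
17th: 4583 + 303 = 4886
18th: 4886 + 303 = 5189
19th: 5189 + 303 = 5492
20th: 5492 + 303 = 5795
21st: 5795 + 303 = 6098
22nd: 6098 + 303 = 6401
23rd: 6401 + 303 = 6704
24th: 6704 + 303 = 7007
25th: 7007 + 303 = 7310
26th: 7310 + 303 = 7613
27th: 7613 + 303 = 7916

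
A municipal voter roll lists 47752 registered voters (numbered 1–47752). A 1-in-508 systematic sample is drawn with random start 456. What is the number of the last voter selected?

k = 508
94th selection = r + (94−1)·k = 456 + 93×508 = 456 + 47244 = 47700

47700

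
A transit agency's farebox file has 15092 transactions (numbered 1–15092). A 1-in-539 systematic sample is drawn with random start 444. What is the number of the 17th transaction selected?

9068

k = 539
17th selection = r + (17−1)·k = 444 + 16×539 = 444 + 8624 = 9068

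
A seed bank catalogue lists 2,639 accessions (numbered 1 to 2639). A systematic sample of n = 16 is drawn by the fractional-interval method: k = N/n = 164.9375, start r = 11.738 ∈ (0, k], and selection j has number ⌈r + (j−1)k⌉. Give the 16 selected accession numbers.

12, 177, 342, 507, 672, 837, 1002, 1167, 1332, 1497, 1662, 1827, 1991, 2156, 2321, 2486

j=1: r + 0k = 11.738 → ⌈·⌉ = 12
j=2: r + 1k = 176.6755 → ⌈·⌉ = 177
j=3: r + 2k = 341.613 → ⌈·⌉ = 342
j=4: r + 3k = 506.5505 → ⌈·⌉ = 507
j=5: r + 4k = 671.488 → ⌈·⌉ = 672
j=6: r + 5k = 836.4255 → ⌈·⌉ = 837
j=7: r + 6k = 1001.363 → ⌈·⌉ = 1002
j=8: r + 7k = 1166.3005 → ⌈·⌉ = 1167
j=9: r + 8k = 1331.238 → ⌈·⌉ = 1332
j=10: r + 9k = 1496.1755 → ⌈·⌉ = 1497
j=11: r + 10k = 1661.113 → ⌈·⌉ = 1662
j=12: r + 11k = 1826.0505 → ⌈·⌉ = 1827
j=13: r + 12k = 1990.988 → ⌈·⌉ = 1991
j=14: r + 13k = 2155.9255 → ⌈·⌉ = 2156
j=15: r + 14k = 2320.863 → ⌈·⌉ = 2321
j=16: r + 15k = 2485.8005 → ⌈·⌉ = 2486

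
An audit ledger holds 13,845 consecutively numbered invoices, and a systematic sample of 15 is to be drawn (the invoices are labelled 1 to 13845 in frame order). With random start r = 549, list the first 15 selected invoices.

k = N/n = 13845/15 = 923
invoice 1: 549
invoice 2: 549 + 923 = 1472
invoice 3: 1472 + 923 = 2395
invoice 4: 2395 + 923 = 3318
invoice 5: 3318 + 923 = 4241
invoice 6: 4241 + 923 = 5164
invoice 7: 5164 + 923 = 6087
invoice 8: 6087 + 923 = 7010
invoice 9: 7010 + 923 = 7933
invoice 10: 7933 + 923 = 8856
invoice 11: 8856 + 923 = 9779
invoice 12: 9779 + 923 = 10702
invoice 13: 10702 + 923 = 11625
invoice 14: 11625 + 923 = 12548
invoice 15: 12548 + 923 = 13471

549, 1472, 2395, 3318, 4241, 5164, 6087, 7010, 7933, 8856, 9779, 10702, 11625, 12548, 13471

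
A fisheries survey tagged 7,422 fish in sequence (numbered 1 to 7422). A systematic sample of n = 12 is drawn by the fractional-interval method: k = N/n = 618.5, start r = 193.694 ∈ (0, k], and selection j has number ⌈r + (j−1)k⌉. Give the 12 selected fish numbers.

j=1: r + 0k = 193.694 → ⌈·⌉ = 194
j=2: r + 1k = 812.194 → ⌈·⌉ = 813
j=3: r + 2k = 1430.694 → ⌈·⌉ = 1431
j=4: r + 3k = 2049.194 → ⌈·⌉ = 2050
j=5: r + 4k = 2667.694 → ⌈·⌉ = 2668
j=6: r + 5k = 3286.194 → ⌈·⌉ = 3287
j=7: r + 6k = 3904.694 → ⌈·⌉ = 3905
j=8: r + 7k = 4523.194 → ⌈·⌉ = 4524
j=9: r + 8k = 5141.694 → ⌈·⌉ = 5142
j=10: r + 9k = 5760.194 → ⌈·⌉ = 5761
j=11: r + 10k = 6378.694 → ⌈·⌉ = 6379
j=12: r + 11k = 6997.194 → ⌈·⌉ = 6998

194, 813, 1431, 2050, 2668, 3287, 3905, 4524, 5142, 5761, 6379, 6998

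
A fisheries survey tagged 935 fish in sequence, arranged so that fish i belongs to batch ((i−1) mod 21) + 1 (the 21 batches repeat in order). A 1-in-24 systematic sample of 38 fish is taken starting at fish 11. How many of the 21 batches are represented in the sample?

7

Consecutive selections differ by k = 24, so their batch numbers differ by 24 mod 21 = 3.
gcd(24, 21) = 3, so the sample visits 21/3 = 7 distinct residues mod 21.
Start 11 is batch 11; the batches hit are 2, 5, 8, 11, 14, 17, 20.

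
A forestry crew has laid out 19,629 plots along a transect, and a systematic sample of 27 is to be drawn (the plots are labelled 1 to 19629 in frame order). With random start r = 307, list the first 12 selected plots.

307, 1034, 1761, 2488, 3215, 3942, 4669, 5396, 6123, 6850, 7577, 8304

k = N/n = 19629/27 = 727
plot 1: 307
plot 2: 307 + 727 = 1034
plot 3: 1034 + 727 = 1761
plot 4: 1761 + 727 = 2488
plot 5: 2488 + 727 = 3215
plot 6: 3215 + 727 = 3942
plot 7: 3942 + 727 = 4669
plot 8: 4669 + 727 = 5396
plot 9: 5396 + 727 = 6123
plot 10: 6123 + 727 = 6850
plot 11: 6850 + 727 = 7577
plot 12: 7577 + 727 = 8304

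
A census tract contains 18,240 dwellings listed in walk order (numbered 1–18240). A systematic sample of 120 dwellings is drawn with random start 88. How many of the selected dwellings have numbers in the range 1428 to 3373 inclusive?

k = 18240/120 = 152
First selection ≥ 1428: 88 + ⌈(1428−88)/152⌉·152 = 88 + 9×152 = 1456
Last selection ≤ 3373: 88 + ⌊(3373−88)/152⌋·152 = 88 + 21×152 = 3280
Count = 21 − 9 + 1 = 13

13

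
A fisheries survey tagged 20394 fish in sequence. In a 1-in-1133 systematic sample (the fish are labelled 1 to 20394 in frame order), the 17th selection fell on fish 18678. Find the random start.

550

k = 1133
r = 18678 − (17−1)×1133 = 18678 − 18128 = 550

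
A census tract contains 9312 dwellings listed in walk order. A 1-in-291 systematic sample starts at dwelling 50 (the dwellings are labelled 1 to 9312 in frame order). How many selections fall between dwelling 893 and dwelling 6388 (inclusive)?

19

k = 291
First selection ≥ 893: 50 + ⌈(893−50)/291⌉·291 = 50 + 3×291 = 923
Last selection ≤ 6388: 50 + ⌊(6388−50)/291⌋·291 = 50 + 21×291 = 6161
Count = 21 − 3 + 1 = 19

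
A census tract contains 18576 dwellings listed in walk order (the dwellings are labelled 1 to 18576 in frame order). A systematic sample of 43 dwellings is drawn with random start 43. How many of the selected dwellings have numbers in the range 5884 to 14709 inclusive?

20

k = 18576/43 = 432
First selection ≥ 5884: 43 + ⌈(5884−43)/432⌉·432 = 43 + 14×432 = 6091
Last selection ≤ 14709: 43 + ⌊(14709−43)/432⌋·432 = 43 + 33×432 = 14299
Count = 33 − 14 + 1 = 20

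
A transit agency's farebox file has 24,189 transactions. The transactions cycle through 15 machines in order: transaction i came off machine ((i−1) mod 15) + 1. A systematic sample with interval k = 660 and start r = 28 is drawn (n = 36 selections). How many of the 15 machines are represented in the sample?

Consecutive selections differ by k = 660, so their machine numbers differ by 660 mod 15 = 0.
gcd(660, 15) = 15, so the sample visits 15/15 = 1 distinct residues mod 15.
Start 28 is machine 13; the machines hit are 13.

1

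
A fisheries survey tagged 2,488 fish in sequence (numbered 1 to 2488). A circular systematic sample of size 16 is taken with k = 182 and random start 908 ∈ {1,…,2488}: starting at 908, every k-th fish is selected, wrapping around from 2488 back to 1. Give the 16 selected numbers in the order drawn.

908, 1090, 1272, 1454, 1636, 1818, 2000, 2182, 2364, 58, 240, 422, 604, 786, 968, 1150

Selection 1: 908
Selection 2: 908 + 182 = 1090
Selection 3: 1090 + 182 = 1272
Selection 4: 1272 + 182 = 1454
Selection 5: 1454 + 182 = 1636
Selection 6: 1636 + 182 = 1818
Selection 7: 1818 + 182 = 2000
Selection 8: 2000 + 182 = 2182
Selection 9: 2182 + 182 = 2364
Selection 10: 2364 + 182 = 2546 → 2546 − 2488 = 58
Selection 11: 58 + 182 = 240
Selection 12: 240 + 182 = 422
Selection 13: 422 + 182 = 604
Selection 14: 604 + 182 = 786
Selection 15: 786 + 182 = 968
Selection 16: 968 + 182 = 1150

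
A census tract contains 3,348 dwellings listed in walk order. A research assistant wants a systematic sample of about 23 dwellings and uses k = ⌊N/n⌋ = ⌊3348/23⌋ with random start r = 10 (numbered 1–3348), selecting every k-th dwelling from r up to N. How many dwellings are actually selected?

24

k = ⌊3348/23⌋ = 145
Achieved size = ⌊(3348 − 10)/145⌋ + 1 = ⌊3338/145⌋ + 1 = 23 + 1 = 24
(last selection: 10 + 23×145 = 3345 ≤ 3348; next would be 3490 > 3348)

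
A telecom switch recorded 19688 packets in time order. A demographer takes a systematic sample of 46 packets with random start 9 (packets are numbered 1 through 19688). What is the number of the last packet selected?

19269

k = 19688/46 = 428
46th selection = r + (46−1)·k = 9 + 45×428 = 9 + 19260 = 19269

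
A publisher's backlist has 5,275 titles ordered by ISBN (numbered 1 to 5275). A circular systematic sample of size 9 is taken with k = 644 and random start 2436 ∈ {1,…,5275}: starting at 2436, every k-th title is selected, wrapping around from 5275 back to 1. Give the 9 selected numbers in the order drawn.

Selection 1: 2436
Selection 2: 2436 + 644 = 3080
Selection 3: 3080 + 644 = 3724
Selection 4: 3724 + 644 = 4368
Selection 5: 4368 + 644 = 5012
Selection 6: 5012 + 644 = 5656 → 5656 − 5275 = 381
Selection 7: 381 + 644 = 1025
Selection 8: 1025 + 644 = 1669
Selection 9: 1669 + 644 = 2313

2436, 3080, 3724, 4368, 5012, 381, 1025, 1669, 2313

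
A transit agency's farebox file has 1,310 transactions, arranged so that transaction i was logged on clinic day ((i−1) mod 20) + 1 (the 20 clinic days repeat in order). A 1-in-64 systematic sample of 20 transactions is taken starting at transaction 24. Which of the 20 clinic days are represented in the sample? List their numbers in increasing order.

Consecutive selections differ by k = 64, so their clinic day numbers differ by 64 mod 20 = 4.
gcd(64, 20) = 4, so the sample visits 20/4 = 5 distinct residues mod 20.
Start 24 is clinic day 4; the clinic days hit are 4, 8, 12, 16, 20.

4, 8, 12, 16, 20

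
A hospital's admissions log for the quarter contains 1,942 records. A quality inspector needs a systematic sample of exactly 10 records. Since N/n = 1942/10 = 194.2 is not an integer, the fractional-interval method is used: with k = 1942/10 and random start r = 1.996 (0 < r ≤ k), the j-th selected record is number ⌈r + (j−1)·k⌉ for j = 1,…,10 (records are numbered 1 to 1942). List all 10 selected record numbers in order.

2, 197, 391, 585, 779, 973, 1168, 1362, 1556, 1750

j=1: r + 0k = 1.996 → ⌈·⌉ = 2
j=2: r + 1k = 196.196 → ⌈·⌉ = 197
j=3: r + 2k = 390.396 → ⌈·⌉ = 391
j=4: r + 3k = 584.596 → ⌈·⌉ = 585
j=5: r + 4k = 778.796 → ⌈·⌉ = 779
j=6: r + 5k = 972.996 → ⌈·⌉ = 973
j=7: r + 6k = 1167.196 → ⌈·⌉ = 1168
j=8: r + 7k = 1361.396 → ⌈·⌉ = 1362
j=9: r + 8k = 1555.596 → ⌈·⌉ = 1556
j=10: r + 9k = 1749.796 → ⌈·⌉ = 1750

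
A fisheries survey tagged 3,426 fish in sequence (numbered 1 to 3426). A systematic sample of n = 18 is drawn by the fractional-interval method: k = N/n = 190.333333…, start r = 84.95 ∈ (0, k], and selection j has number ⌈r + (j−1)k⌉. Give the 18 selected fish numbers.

j=1: r + 0k = 84.95 → ⌈·⌉ = 85
j=2: r + 1k = 275.283333… → ⌈·⌉ = 276
j=3: r + 2k = 465.616666… → ⌈·⌉ = 466
j=4: r + 3k = 655.95 → ⌈·⌉ = 656
j=5: r + 4k = 846.283333… → ⌈·⌉ = 847
j=6: r + 5k = 1036.616666… → ⌈·⌉ = 1037
j=7: r + 6k = 1226.95 → ⌈·⌉ = 1227
j=8: r + 7k = 1417.283333… → ⌈·⌉ = 1418
j=9: r + 8k = 1607.616666… → ⌈·⌉ = 1608
j=10: r + 9k = 1797.95 → ⌈·⌉ = 1798
j=11: r + 10k = 1988.283333… → ⌈·⌉ = 1989
j=12: r + 11k = 2178.616666… → ⌈·⌉ = 2179
j=13: r + 12k = 2368.95 → ⌈·⌉ = 2369
j=14: r + 13k = 2559.283333… → ⌈·⌉ = 2560
j=15: r + 14k = 2749.616666… → ⌈·⌉ = 2750
j=16: r + 15k = 2939.95 → ⌈·⌉ = 2940
j=17: r + 16k = 3130.283333… → ⌈·⌉ = 3131
j=18: r + 17k = 3320.616666… → ⌈·⌉ = 3321

85, 276, 466, 656, 847, 1037, 1227, 1418, 1608, 1798, 1989, 2179, 2369, 2560, 2750, 2940, 3131, 3321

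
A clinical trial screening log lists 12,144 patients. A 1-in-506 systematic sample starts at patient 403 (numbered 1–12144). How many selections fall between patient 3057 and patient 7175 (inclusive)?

8

k = 506
First selection ≥ 3057: 403 + ⌈(3057−403)/506⌉·506 = 403 + 6×506 = 3439
Last selection ≤ 7175: 403 + ⌊(7175−403)/506⌋·506 = 403 + 13×506 = 6981
Count = 13 − 6 + 1 = 8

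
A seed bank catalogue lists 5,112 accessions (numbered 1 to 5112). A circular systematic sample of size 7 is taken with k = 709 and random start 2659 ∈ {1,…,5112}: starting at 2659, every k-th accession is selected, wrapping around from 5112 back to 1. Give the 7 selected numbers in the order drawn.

2659, 3368, 4077, 4786, 383, 1092, 1801

Selection 1: 2659
Selection 2: 2659 + 709 = 3368
Selection 3: 3368 + 709 = 4077
Selection 4: 4077 + 709 = 4786
Selection 5: 4786 + 709 = 5495 → 5495 − 5112 = 383
Selection 6: 383 + 709 = 1092
Selection 7: 1092 + 709 = 1801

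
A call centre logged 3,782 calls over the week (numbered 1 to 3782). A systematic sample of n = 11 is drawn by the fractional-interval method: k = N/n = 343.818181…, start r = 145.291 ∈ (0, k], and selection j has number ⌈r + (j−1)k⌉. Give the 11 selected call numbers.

146, 490, 833, 1177, 1521, 1865, 2209, 2553, 2896, 3240, 3584

j=1: r + 0k = 145.291 → ⌈·⌉ = 146
j=2: r + 1k = 489.109181… → ⌈·⌉ = 490
j=3: r + 2k = 832.927363… → ⌈·⌉ = 833
j=4: r + 3k = 1176.745545… → ⌈·⌉ = 1177
j=5: r + 4k = 1520.563727… → ⌈·⌉ = 1521
j=6: r + 5k = 1864.381909… → ⌈·⌉ = 1865
j=7: r + 6k = 2208.200090… → ⌈·⌉ = 2209
j=8: r + 7k = 2552.018272… → ⌈·⌉ = 2553
j=9: r + 8k = 2895.836454… → ⌈·⌉ = 2896
j=10: r + 9k = 3239.654636… → ⌈·⌉ = 3240
j=11: r + 10k = 3583.472818… → ⌈·⌉ = 3584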